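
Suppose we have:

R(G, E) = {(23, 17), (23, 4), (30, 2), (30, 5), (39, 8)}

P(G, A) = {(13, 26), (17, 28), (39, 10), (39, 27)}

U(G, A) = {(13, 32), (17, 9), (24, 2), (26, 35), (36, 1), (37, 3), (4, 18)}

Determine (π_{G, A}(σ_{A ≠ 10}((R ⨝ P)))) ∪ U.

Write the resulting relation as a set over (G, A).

{(13, 32), (17, 9), (24, 2), (26, 35), (36, 1), (37, 3), (39, 27), (4, 18)}

R ⋈ P (natural join on G): {(39, 8, 10), (39, 8, 27)}
Apply σ_{A ≠ 10}; surviving tuples: {(39, 8, 27)}
Projecting to G, A: {(39, 27)}
Taking the union: {(13, 32), (17, 9), (24, 2), (26, 35), (36, 1), (37, 3), (39, 27), (4, 18)}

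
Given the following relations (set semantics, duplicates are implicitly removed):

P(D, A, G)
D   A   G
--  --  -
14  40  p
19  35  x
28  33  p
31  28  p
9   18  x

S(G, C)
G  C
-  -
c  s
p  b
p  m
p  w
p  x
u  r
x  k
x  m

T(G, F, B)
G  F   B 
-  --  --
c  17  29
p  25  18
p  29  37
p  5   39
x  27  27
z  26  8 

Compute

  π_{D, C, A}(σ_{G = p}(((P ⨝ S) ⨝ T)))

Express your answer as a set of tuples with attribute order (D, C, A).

{(14, b, 40), (14, m, 40), (14, w, 40), (14, x, 40), (28, b, 33), (28, m, 33), (28, w, 33), (28, x, 33), (31, b, 28), (31, m, 28), (31, w, 28), (31, x, 28)}

P ⋈ S (natural join on G): {(14, 40, p, b), (14, 40, p, m), (14, 40, p, w), (14, 40, p, x), (19, 35, x, k), (19, 35, x, m), (28, 33, p, b), (28, 33, p, m), (28, 33, p, w), (28, 33, p, x), (31, 28, p, b), (31, 28, p, m), (31, 28, p, w), (31, 28, p, x), (9, 18, x, k), (9, 18, x, m)}
(P ⨝ S) ⋈ T (natural join on G): {(14, 40, p, b, 25, 18), (14, 40, p, b, 29, 37), (14, 40, p, b, 5, 39), (14, 40, p, m, 25, 18), (14, 40, p, m, 29, 37), (14, 40, p, m, 5, 39), (14, 40, p, w, 25, 18), (14, 40, p, w, 29, 37), (14, 40, p, w, 5, 39), (14, 40, p, x, 25, 18), (14, 40, p, x, 29, 37), (14, 40, p, x, 5, 39), (19, 35, x, k, 27, 27), (19, 35, x, m, 27, 27), (28, 33, p, b, 25, 18), (28, 33, p, b, 29, 37), (28, 33, p, b, 5, 39), (28, 33, p, m, 25, 18), (28, 33, p, m, 29, 37), (28, 33, p, m, 5, 39), (28, 33, p, w, 25, 18), (28, 33, p, w, 29, 37), (28, 33, p, w, 5, 39), (28, 33, p, x, 25, 18), (28, 33, p, x, 29, 37), (28, 33, p, x, 5, 39), (31, 28, p, b, 25, 18), (31, 28, p, b, 29, 37), (31, 28, p, b, 5, 39), (31, 28, p, m, 25, 18), (31, 28, p, m, 29, 37), (31, 28, p, m, 5, 39), (31, 28, p, w, 25, 18), (31, 28, p, w, 29, 37), (31, 28, p, w, 5, 39), (31, 28, p, x, 25, 18), (31, 28, p, x, 29, 37), (31, 28, p, x, 5, 39), (9, 18, x, k, 27, 27), (9, 18, x, m, 27, 27)}
Filtering on G = p leaves {(14, 40, p, b, 25, 18), (14, 40, p, b, 29, 37), (14, 40, p, b, 5, 39), (14, 40, p, m, 25, 18), (14, 40, p, m, 29, 37), (14, 40, p, m, 5, 39), (14, 40, p, w, 25, 18), (14, 40, p, w, 29, 37), (14, 40, p, w, 5, 39), (14, 40, p, x, 25, 18), (14, 40, p, x, 29, 37), (14, 40, p, x, 5, 39), (28, 33, p, b, 25, 18), (28, 33, p, b, 29, 37), (28, 33, p, b, 5, 39), (28, 33, p, m, 25, 18), (28, 33, p, m, 29, 37), (28, 33, p, m, 5, 39), (28, 33, p, w, 25, 18), (28, 33, p, w, 29, 37), (28, 33, p, w, 5, 39), (28, 33, p, x, 25, 18), (28, 33, p, x, 29, 37), (28, 33, p, x, 5, 39), (31, 28, p, b, 25, 18), (31, 28, p, b, 29, 37), (31, 28, p, b, 5, 39), (31, 28, p, m, 25, 18), (31, 28, p, m, 29, 37), (31, 28, p, m, 5, 39), (31, 28, p, w, 25, 18), (31, 28, p, w, 29, 37), (31, 28, p, w, 5, 39), (31, 28, p, x, 25, 18), (31, 28, p, x, 29, 37), (31, 28, p, x, 5, 39)}.
Projecting to D, C, A (24 duplicate(s) eliminated): {(14, b, 40), (14, m, 40), (14, w, 40), (14, x, 40), (28, b, 33), (28, m, 33), (28, w, 33), (28, x, 33), (31, b, 28), (31, m, 28), (31, w, 28), (31, x, 28)}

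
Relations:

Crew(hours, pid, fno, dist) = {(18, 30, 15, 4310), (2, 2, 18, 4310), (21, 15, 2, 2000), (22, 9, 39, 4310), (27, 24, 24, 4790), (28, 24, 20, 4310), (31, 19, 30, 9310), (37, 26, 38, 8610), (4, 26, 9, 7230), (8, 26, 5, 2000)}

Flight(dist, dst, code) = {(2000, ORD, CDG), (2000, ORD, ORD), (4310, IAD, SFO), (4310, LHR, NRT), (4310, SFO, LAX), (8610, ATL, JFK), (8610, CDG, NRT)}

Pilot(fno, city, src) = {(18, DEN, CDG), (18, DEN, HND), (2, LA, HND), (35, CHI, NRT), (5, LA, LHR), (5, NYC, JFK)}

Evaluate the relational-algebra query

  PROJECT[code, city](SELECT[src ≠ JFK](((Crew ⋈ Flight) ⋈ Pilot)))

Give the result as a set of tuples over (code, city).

Natural join on dist: {(18, 30, 15, 4310, IAD, SFO), (18, 30, 15, 4310, LHR, NRT), (18, 30, 15, 4310, SFO, LAX), (2, 2, 18, 4310, IAD, SFO), (2, 2, 18, 4310, LHR, NRT), (2, 2, 18, 4310, SFO, LAX), (21, 15, 2, 2000, ORD, CDG), (21, 15, 2, 2000, ORD, ORD), (22, 9, 39, 4310, IAD, SFO), (22, 9, 39, 4310, LHR, NRT), (22, 9, 39, 4310, SFO, LAX), (28, 24, 20, 4310, IAD, SFO), (28, 24, 20, 4310, LHR, NRT), (28, 24, 20, 4310, SFO, LAX), (37, 26, 38, 8610, ATL, JFK), (37, 26, 38, 8610, CDG, NRT), (8, 26, 5, 2000, ORD, CDG), (8, 26, 5, 2000, ORD, ORD)}
Natural join on fno: {(2, 2, 18, 4310, IAD, SFO, DEN, CDG), (2, 2, 18, 4310, IAD, SFO, DEN, HND), (2, 2, 18, 4310, LHR, NRT, DEN, CDG), (2, 2, 18, 4310, LHR, NRT, DEN, HND), (2, 2, 18, 4310, SFO, LAX, DEN, CDG), (2, 2, 18, 4310, SFO, LAX, DEN, HND), (21, 15, 2, 2000, ORD, CDG, LA, HND), (21, 15, 2, 2000, ORD, ORD, LA, HND), (8, 26, 5, 2000, ORD, CDG, LA, LHR), (8, 26, 5, 2000, ORD, CDG, NYC, JFK), (8, 26, 5, 2000, ORD, ORD, LA, LHR), (8, 26, 5, 2000, ORD, ORD, NYC, JFK)}
Apply σ_{src ≠ JFK}; surviving tuples: {(2, 2, 18, 4310, IAD, SFO, DEN, CDG), (2, 2, 18, 4310, IAD, SFO, DEN, HND), (2, 2, 18, 4310, LHR, NRT, DEN, CDG), (2, 2, 18, 4310, LHR, NRT, DEN, HND), (2, 2, 18, 4310, SFO, LAX, DEN, CDG), (2, 2, 18, 4310, SFO, LAX, DEN, HND), (21, 15, 2, 2000, ORD, CDG, LA, HND), (21, 15, 2, 2000, ORD, ORD, LA, HND), (8, 26, 5, 2000, ORD, CDG, LA, LHR), (8, 26, 5, 2000, ORD, ORD, LA, LHR)}
Keep only column(s) code, city (5 duplicate(s) eliminated): {(CDG, LA), (LAX, DEN), (NRT, DEN), (ORD, LA), (SFO, DEN)}

{(CDG, LA), (LAX, DEN), (NRT, DEN), (ORD, LA), (SFO, DEN)}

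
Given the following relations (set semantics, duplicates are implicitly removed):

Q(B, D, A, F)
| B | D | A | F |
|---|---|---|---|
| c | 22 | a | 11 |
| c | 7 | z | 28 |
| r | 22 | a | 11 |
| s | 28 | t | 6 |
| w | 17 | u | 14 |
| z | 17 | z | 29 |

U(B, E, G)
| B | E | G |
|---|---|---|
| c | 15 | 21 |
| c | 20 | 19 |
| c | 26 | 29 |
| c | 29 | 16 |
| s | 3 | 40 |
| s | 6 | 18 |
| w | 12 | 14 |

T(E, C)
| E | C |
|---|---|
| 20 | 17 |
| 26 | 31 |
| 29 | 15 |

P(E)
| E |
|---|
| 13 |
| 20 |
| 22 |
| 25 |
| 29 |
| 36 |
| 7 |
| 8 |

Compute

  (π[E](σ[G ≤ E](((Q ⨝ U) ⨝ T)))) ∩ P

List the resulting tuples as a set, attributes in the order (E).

Joining Q and U on B yields {(c, 22, a, 11, 15, 21), (c, 22, a, 11, 20, 19), (c, 22, a, 11, 26, 29), (c, 22, a, 11, 29, 16), (c, 7, z, 28, 15, 21), (c, 7, z, 28, 20, 19), (c, 7, z, 28, 26, 29), (c, 7, z, 28, 29, 16), (s, 28, t, 6, 3, 40), (s, 28, t, 6, 6, 18), (w, 17, u, 14, 12, 14)}.
Joining (Q ⨝ U) and T on E yields {(c, 22, a, 11, 20, 19, 17), (c, 22, a, 11, 26, 29, 31), (c, 22, a, 11, 29, 16, 15), (c, 7, z, 28, 20, 19, 17), (c, 7, z, 28, 26, 29, 31), (c, 7, z, 28, 29, 16, 15)}.
σ[G ≤ E]: keep tuples satisfying G ≤ E → {(c, 22, a, 11, 20, 19, 17), (c, 22, a, 11, 29, 16, 15), (c, 7, z, 28, 20, 19, 17), (c, 7, z, 28, 29, 16, 15)}
Projecting to E (2 duplicate(s) eliminated): {20, 29}
Intersection: {20, 29} with {13, 20, 22, 25, 29, 36, 7, 8} → {20, 29}

{20, 29}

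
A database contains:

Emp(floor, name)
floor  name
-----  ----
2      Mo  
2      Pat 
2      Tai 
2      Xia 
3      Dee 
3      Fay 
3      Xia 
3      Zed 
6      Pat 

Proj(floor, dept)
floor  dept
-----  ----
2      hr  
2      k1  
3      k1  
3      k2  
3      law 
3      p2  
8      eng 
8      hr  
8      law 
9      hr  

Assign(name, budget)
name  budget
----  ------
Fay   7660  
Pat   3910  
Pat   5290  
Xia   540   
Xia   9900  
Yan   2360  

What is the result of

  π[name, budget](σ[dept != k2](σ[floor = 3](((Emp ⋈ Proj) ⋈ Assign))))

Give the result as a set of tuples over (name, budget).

{(Fay, 7660), (Xia, 540), (Xia, 9900)}

Natural join on floor: {(2, Mo, hr), (2, Mo, k1), (2, Pat, hr), (2, Pat, k1), (2, Tai, hr), (2, Tai, k1), (2, Xia, hr), (2, Xia, k1), (3, Dee, k1), (3, Dee, k2), (3, Dee, law), (3, Dee, p2), (3, Fay, k1), (3, Fay, k2), (3, Fay, law), (3, Fay, p2), (3, Xia, k1), (3, Xia, k2), (3, Xia, law), (3, Xia, p2), (3, Zed, k1), (3, Zed, k2), (3, Zed, law), (3, Zed, p2)}
Natural join on name: {(2, Pat, hr, 3910), (2, Pat, hr, 5290), (2, Pat, k1, 3910), (2, Pat, k1, 5290), (2, Xia, hr, 540), (2, Xia, hr, 9900), (2, Xia, k1, 540), (2, Xia, k1, 9900), (3, Fay, k1, 7660), (3, Fay, k2, 7660), (3, Fay, law, 7660), (3, Fay, p2, 7660), (3, Xia, k1, 540), (3, Xia, k1, 9900), (3, Xia, k2, 540), (3, Xia, k2, 9900), (3, Xia, law, 540), (3, Xia, law, 9900), (3, Xia, p2, 540), (3, Xia, p2, 9900)}
Filtering on floor = 3 leaves {(3, Fay, k1, 7660), (3, Fay, k2, 7660), (3, Fay, law, 7660), (3, Fay, p2, 7660), (3, Xia, k1, 540), (3, Xia, k1, 9900), (3, Xia, k2, 540), (3, Xia, k2, 9900), (3, Xia, law, 540), (3, Xia, law, 9900), (3, Xia, p2, 540), (3, Xia, p2, 9900)}.
Filtering on dept != k2 leaves {(3, Fay, k1, 7660), (3, Fay, law, 7660), (3, Fay, p2, 7660), (3, Xia, k1, 540), (3, Xia, k1, 9900), (3, Xia, law, 540), (3, Xia, law, 9900), (3, Xia, p2, 540), (3, Xia, p2, 9900)}.
π[name, budget]: project onto (name, budget) (6 duplicate(s) eliminated) → {(Fay, 7660), (Xia, 540), (Xia, 9900)}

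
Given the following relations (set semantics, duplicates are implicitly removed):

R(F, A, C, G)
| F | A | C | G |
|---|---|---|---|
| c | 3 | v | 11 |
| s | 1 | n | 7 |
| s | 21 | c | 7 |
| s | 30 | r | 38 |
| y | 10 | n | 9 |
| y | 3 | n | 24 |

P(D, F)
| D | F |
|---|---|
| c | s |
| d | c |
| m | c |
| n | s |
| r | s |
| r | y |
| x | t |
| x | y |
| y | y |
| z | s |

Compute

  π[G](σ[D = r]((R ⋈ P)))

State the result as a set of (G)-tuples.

Joining R and P on F yields {(c, 3, v, 11, d), (c, 3, v, 11, m), (s, 1, n, 7, c), (s, 1, n, 7, n), (s, 1, n, 7, r), (s, 1, n, 7, z), (s, 21, c, 7, c), (s, 21, c, 7, n), (s, 21, c, 7, r), (s, 21, c, 7, z), (s, 30, r, 38, c), (s, 30, r, 38, n), (s, 30, r, 38, r), (s, 30, r, 38, z), (y, 10, n, 9, r), (y, 10, n, 9, x), (y, 10, n, 9, y), (y, 3, n, 24, r), (y, 3, n, 24, x), (y, 3, n, 24, y)}.
Selection D = r: {(s, 1, n, 7, r), (s, 21, c, 7, r), (s, 30, r, 38, r), (y, 10, n, 9, r), (y, 3, n, 24, r)}
Projecting to G (1 duplicate(s) eliminated): {24, 38, 7, 9}

{24, 38, 7, 9}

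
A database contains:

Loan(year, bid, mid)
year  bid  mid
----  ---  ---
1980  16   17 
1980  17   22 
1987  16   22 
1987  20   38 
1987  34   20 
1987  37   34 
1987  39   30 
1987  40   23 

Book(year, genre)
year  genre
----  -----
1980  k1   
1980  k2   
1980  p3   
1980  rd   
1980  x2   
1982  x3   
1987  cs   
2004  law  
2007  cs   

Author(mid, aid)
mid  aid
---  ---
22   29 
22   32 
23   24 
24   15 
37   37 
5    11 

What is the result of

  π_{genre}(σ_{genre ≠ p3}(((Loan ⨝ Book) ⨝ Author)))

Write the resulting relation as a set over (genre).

{cs, k1, k2, rd, x2}

Natural join on year: {(1980, 16, 17, k1), (1980, 16, 17, k2), (1980, 16, 17, p3), (1980, 16, 17, rd), (1980, 16, 17, x2), (1980, 17, 22, k1), (1980, 17, 22, k2), (1980, 17, 22, p3), (1980, 17, 22, rd), (1980, 17, 22, x2), (1987, 16, 22, cs), (1987, 20, 38, cs), (1987, 34, 20, cs), (1987, 37, 34, cs), (1987, 39, 30, cs), (1987, 40, 23, cs)}
Natural join on mid: {(1980, 17, 22, k1, 29), (1980, 17, 22, k1, 32), (1980, 17, 22, k2, 29), (1980, 17, 22, k2, 32), (1980, 17, 22, p3, 29), (1980, 17, 22, p3, 32), (1980, 17, 22, rd, 29), (1980, 17, 22, rd, 32), (1980, 17, 22, x2, 29), (1980, 17, 22, x2, 32), (1987, 16, 22, cs, 29), (1987, 16, 22, cs, 32), (1987, 40, 23, cs, 24)}
Apply σ_{genre ≠ p3}; surviving tuples: {(1980, 17, 22, k1, 29), (1980, 17, 22, k1, 32), (1980, 17, 22, k2, 29), (1980, 17, 22, k2, 32), (1980, 17, 22, rd, 29), (1980, 17, 22, rd, 32), (1980, 17, 22, x2, 29), (1980, 17, 22, x2, 32), (1987, 16, 22, cs, 29), (1987, 16, 22, cs, 32), (1987, 40, 23, cs, 24)}
Keep only column(s) genre (6 duplicate(s) eliminated): {cs, k1, k2, rd, x2}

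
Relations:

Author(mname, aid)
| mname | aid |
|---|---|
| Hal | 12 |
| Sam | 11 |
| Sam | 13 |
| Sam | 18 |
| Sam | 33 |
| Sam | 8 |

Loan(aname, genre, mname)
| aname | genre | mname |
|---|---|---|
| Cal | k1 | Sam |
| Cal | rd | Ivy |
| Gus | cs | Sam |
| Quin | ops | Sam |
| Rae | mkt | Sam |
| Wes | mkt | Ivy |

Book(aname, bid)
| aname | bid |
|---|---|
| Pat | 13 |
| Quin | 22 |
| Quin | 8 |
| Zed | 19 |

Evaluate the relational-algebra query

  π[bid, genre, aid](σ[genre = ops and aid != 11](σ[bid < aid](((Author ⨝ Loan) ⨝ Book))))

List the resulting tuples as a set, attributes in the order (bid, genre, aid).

{(22, ops, 33), (8, ops, 13), (8, ops, 18), (8, ops, 33)}

Natural join on mname: {(Sam, 11, Cal, k1), (Sam, 11, Gus, cs), (Sam, 11, Quin, ops), (Sam, 11, Rae, mkt), (Sam, 13, Cal, k1), (Sam, 13, Gus, cs), (Sam, 13, Quin, ops), (Sam, 13, Rae, mkt), (Sam, 18, Cal, k1), (Sam, 18, Gus, cs), (Sam, 18, Quin, ops), (Sam, 18, Rae, mkt), (Sam, 33, Cal, k1), (Sam, 33, Gus, cs), (Sam, 33, Quin, ops), (Sam, 33, Rae, mkt), (Sam, 8, Cal, k1), (Sam, 8, Gus, cs), (Sam, 8, Quin, ops), (Sam, 8, Rae, mkt)}
Natural join on aname: {(Sam, 11, Quin, ops, 22), (Sam, 11, Quin, ops, 8), (Sam, 13, Quin, ops, 22), (Sam, 13, Quin, ops, 8), (Sam, 18, Quin, ops, 22), (Sam, 18, Quin, ops, 8), (Sam, 33, Quin, ops, 22), (Sam, 33, Quin, ops, 8), (Sam, 8, Quin, ops, 22), (Sam, 8, Quin, ops, 8)}
σ[bid < aid]: keep tuples satisfying bid < aid → {(Sam, 11, Quin, ops, 8), (Sam, 13, Quin, ops, 8), (Sam, 18, Quin, ops, 8), (Sam, 33, Quin, ops, 22), (Sam, 33, Quin, ops, 8)}
σ[genre = ops and aid != 11]: keep tuples satisfying genre = ops and aid != 11 → {(Sam, 13, Quin, ops, 8), (Sam, 18, Quin, ops, 8), (Sam, 33, Quin, ops, 22), (Sam, 33, Quin, ops, 8)}
Keep only column(s) bid, genre, aid: {(22, ops, 33), (8, ops, 13), (8, ops, 18), (8, ops, 33)}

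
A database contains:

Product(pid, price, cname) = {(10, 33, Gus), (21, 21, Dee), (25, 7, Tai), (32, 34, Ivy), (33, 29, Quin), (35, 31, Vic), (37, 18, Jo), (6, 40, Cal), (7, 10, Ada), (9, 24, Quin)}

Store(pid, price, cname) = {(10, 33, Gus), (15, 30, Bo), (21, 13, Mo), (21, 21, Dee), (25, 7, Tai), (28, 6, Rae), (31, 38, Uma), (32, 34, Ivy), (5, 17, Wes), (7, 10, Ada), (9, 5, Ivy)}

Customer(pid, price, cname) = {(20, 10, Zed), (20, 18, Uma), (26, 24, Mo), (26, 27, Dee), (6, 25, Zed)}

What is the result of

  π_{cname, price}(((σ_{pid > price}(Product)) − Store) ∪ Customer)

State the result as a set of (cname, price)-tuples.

Apply σ_{pid > price}; surviving tuples: {(25, 7, Tai), (33, 29, Quin), (35, 31, Vic), (37, 18, Jo)}
Taking the difference: {(33, 29, Quin), (35, 31, Vic), (37, 18, Jo)}
Taking the union: {(20, 10, Zed), (20, 18, Uma), (26, 24, Mo), (26, 27, Dee), (33, 29, Quin), (35, 31, Vic), (37, 18, Jo), (6, 25, Zed)}
Keep only column(s) cname, price: {(Dee, 27), (Jo, 18), (Mo, 24), (Quin, 29), (Uma, 18), (Vic, 31), (Zed, 10), (Zed, 25)}

{(Dee, 27), (Jo, 18), (Mo, 24), (Quin, 29), (Uma, 18), (Vic, 31), (Zed, 10), (Zed, 25)}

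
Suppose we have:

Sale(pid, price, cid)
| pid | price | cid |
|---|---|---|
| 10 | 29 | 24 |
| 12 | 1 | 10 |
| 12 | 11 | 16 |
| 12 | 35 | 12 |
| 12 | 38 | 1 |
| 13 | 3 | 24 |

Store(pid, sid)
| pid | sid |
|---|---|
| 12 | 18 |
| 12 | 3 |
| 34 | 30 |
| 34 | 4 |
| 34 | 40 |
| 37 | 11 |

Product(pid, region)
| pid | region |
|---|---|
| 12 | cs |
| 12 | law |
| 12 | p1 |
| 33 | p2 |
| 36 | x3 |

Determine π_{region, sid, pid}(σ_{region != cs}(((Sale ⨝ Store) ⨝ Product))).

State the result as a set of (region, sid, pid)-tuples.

{(law, 18, 12), (law, 3, 12), (p1, 18, 12), (p1, 3, 12)}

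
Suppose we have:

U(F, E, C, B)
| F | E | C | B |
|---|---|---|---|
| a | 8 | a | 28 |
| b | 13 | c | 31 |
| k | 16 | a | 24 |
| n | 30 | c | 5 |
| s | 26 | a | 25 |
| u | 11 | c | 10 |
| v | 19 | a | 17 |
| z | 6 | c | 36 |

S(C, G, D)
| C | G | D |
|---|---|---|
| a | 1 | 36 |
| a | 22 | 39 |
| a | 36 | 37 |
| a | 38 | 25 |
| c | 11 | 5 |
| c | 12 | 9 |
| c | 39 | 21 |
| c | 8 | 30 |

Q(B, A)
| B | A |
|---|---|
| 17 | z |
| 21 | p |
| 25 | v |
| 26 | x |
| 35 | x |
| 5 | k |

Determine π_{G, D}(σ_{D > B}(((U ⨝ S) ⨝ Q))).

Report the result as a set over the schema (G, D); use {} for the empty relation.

{(1, 36), (12, 9), (22, 39), (36, 37), (38, 25), (39, 21), (8, 30)}

Joining U and S on C yields {(a, 8, a, 28, 1, 36), (a, 8, a, 28, 22, 39), (a, 8, a, 28, 36, 37), (a, 8, a, 28, 38, 25), (b, 13, c, 31, 11, 5), (b, 13, c, 31, 12, 9), (b, 13, c, 31, 39, 21), (b, 13, c, 31, 8, 30), (k, 16, a, 24, 1, 36), (k, 16, a, 24, 22, 39), (k, 16, a, 24, 36, 37), (k, 16, a, 24, 38, 25), (n, 30, c, 5, 11, 5), (n, 30, c, 5, 12, 9), (n, 30, c, 5, 39, 21), (n, 30, c, 5, 8, 30), (s, 26, a, 25, 1, 36), (s, 26, a, 25, 22, 39), (s, 26, a, 25, 36, 37), (s, 26, a, 25, 38, 25), (u, 11, c, 10, 11, 5), (u, 11, c, 10, 12, 9), (u, 11, c, 10, 39, 21), (u, 11, c, 10, 8, 30), (v, 19, a, 17, 1, 36), (v, 19, a, 17, 22, 39), (v, 19, a, 17, 36, 37), (v, 19, a, 17, 38, 25), (z, 6, c, 36, 11, 5), (z, 6, c, 36, 12, 9), (z, 6, c, 36, 39, 21), (z, 6, c, 36, 8, 30)}.
Joining (U ⨝ S) and Q on B yields {(n, 30, c, 5, 11, 5, k), (n, 30, c, 5, 12, 9, k), (n, 30, c, 5, 39, 21, k), (n, 30, c, 5, 8, 30, k), (s, 26, a, 25, 1, 36, v), (s, 26, a, 25, 22, 39, v), (s, 26, a, 25, 36, 37, v), (s, 26, a, 25, 38, 25, v), (v, 19, a, 17, 1, 36, z), (v, 19, a, 17, 22, 39, z), (v, 19, a, 17, 36, 37, z), (v, 19, a, 17, 38, 25, z)}.
Selection D > B: {(n, 30, c, 5, 12, 9, k), (n, 30, c, 5, 39, 21, k), (n, 30, c, 5, 8, 30, k), (s, 26, a, 25, 1, 36, v), (s, 26, a, 25, 22, 39, v), (s, 26, a, 25, 36, 37, v), (v, 19, a, 17, 1, 36, z), (v, 19, a, 17, 22, 39, z), (v, 19, a, 17, 36, 37, z), (v, 19, a, 17, 38, 25, z)}
Projecting to G, D (3 duplicate(s) eliminated): {(1, 36), (12, 9), (22, 39), (36, 37), (38, 25), (39, 21), (8, 30)}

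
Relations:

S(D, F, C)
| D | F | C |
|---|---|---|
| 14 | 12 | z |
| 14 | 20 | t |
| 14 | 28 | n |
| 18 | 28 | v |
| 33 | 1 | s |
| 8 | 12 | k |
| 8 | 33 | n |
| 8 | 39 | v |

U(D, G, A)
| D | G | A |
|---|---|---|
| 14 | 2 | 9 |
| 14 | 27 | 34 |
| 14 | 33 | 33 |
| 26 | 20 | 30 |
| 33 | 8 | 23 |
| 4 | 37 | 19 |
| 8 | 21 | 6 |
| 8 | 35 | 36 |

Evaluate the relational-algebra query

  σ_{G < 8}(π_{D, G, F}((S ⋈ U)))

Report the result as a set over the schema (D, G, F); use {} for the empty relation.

S ⋈ U (natural join on D): {(14, 12, z, 2, 9), (14, 12, z, 27, 34), (14, 12, z, 33, 33), (14, 20, t, 2, 9), (14, 20, t, 27, 34), (14, 20, t, 33, 33), (14, 28, n, 2, 9), (14, 28, n, 27, 34), (14, 28, n, 33, 33), (33, 1, s, 8, 23), (8, 12, k, 21, 6), (8, 12, k, 35, 36), (8, 33, n, 21, 6), (8, 33, n, 35, 36), (8, 39, v, 21, 6), (8, 39, v, 35, 36)}
Projecting to D, G, F: {(14, 2, 12), (14, 2, 20), (14, 2, 28), (14, 27, 12), (14, 27, 20), (14, 27, 28), (14, 33, 12), (14, 33, 20), (14, 33, 28), (33, 8, 1), (8, 21, 12), (8, 21, 33), (8, 21, 39), (8, 35, 12), (8, 35, 33), (8, 35, 39)}
σ[G < 8]: keep tuples satisfying G < 8 → {(14, 2, 12), (14, 2, 20), (14, 2, 28)}

{(14, 2, 12), (14, 2, 20), (14, 2, 28)}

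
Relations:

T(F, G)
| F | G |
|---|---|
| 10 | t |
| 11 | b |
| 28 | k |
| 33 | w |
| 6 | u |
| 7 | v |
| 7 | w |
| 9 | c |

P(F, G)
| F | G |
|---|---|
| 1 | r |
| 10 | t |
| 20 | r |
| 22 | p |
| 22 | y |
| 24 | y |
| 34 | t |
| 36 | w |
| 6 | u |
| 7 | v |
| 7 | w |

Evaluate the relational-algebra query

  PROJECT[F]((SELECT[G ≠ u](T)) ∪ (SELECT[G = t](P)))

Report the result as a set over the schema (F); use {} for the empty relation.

{10, 11, 28, 33, 34, 7, 9}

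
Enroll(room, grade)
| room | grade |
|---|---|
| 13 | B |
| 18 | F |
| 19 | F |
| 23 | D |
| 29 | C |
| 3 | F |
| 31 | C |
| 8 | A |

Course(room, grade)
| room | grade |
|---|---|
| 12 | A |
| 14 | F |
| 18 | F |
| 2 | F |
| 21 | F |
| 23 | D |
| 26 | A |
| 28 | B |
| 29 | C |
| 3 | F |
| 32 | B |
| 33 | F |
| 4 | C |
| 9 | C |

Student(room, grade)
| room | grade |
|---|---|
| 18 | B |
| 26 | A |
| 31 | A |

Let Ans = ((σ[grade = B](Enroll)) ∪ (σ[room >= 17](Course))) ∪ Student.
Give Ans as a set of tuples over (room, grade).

{(13, B), (18, B), (18, F), (21, F), (23, D), (26, A), (28, B), (29, C), (31, A), (32, B), (33, F)}

σ[grade = B]: keep tuples satisfying grade = B → {(13, B)}
σ[room >= 17]: keep tuples satisfying room >= 17 → {(18, F), (21, F), (23, D), (26, A), (28, B), (29, C), (32, B), (33, F)}
Union: {(13, B)} with {(18, F), (21, F), (23, D), (26, A), (28, B), (29, C), (32, B), (33, F)} → {(13, B), (18, F), (21, F), (23, D), (26, A), (28, B), (29, C), (32, B), (33, F)}
Union: {(13, B), (18, F), (21, F), (23, D), (26, A), (28, B), (29, C), (32, B), (33, F)} with {(18, B), (26, A), (31, A)} → {(13, B), (18, B), (18, F), (21, F), (23, D), (26, A), (28, B), (29, C), (31, A), (32, B), (33, F)}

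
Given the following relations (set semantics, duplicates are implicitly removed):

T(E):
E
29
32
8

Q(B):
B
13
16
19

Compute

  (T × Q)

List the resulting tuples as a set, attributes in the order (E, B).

{(29, 13), (29, 16), (29, 19), (32, 13), (32, 16), (32, 19), (8, 13), (8, 16), (8, 19)}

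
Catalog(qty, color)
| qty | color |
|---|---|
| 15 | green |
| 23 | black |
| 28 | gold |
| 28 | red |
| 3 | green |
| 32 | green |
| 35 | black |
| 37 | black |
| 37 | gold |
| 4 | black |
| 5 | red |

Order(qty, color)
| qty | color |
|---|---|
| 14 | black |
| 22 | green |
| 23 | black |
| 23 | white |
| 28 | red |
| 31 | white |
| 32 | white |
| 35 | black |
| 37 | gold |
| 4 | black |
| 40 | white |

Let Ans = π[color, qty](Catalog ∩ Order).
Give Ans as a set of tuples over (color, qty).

Taking the intersection: {(23, black), (28, red), (35, black), (37, gold), (4, black)}
π_{color, qty} gives {(black, 23), (black, 35), (black, 4), (gold, 37), (red, 28)}.

{(black, 23), (black, 35), (black, 4), (gold, 37), (red, 28)}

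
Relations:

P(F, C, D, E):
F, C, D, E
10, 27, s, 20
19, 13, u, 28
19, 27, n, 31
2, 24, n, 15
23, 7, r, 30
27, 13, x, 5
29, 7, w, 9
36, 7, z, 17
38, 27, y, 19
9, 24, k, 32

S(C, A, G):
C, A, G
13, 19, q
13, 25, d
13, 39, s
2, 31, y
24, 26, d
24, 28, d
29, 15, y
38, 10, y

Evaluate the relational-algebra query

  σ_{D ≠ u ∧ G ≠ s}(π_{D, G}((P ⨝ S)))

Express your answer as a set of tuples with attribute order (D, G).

Joining P and S on C yields {(19, 13, u, 28, 19, q), (19, 13, u, 28, 25, d), (19, 13, u, 28, 39, s), (2, 24, n, 15, 26, d), (2, 24, n, 15, 28, d), (27, 13, x, 5, 19, q), (27, 13, x, 5, 25, d), (27, 13, x, 5, 39, s), (9, 24, k, 32, 26, d), (9, 24, k, 32, 28, d)}.
π_{D, G} gives {(k, d), (n, d), (u, d), (u, q), (u, s), (x, d), (x, q), (x, s)} (2 duplicate(s) eliminated).
σ[D ≠ u ∧ G ≠ s]: keep tuples satisfying D ≠ u ∧ G ≠ s → {(k, d), (n, d), (x, d), (x, q)}

{(k, d), (n, d), (x, d), (x, q)}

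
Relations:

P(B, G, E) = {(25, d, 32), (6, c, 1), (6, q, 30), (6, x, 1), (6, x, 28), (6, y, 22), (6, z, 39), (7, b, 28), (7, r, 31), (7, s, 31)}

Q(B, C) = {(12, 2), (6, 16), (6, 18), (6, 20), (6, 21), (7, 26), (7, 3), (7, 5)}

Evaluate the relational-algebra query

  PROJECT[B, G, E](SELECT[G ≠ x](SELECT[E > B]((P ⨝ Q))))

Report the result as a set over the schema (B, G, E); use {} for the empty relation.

{(6, q, 30), (6, y, 22), (6, z, 39), (7, b, 28), (7, r, 31), (7, s, 31)}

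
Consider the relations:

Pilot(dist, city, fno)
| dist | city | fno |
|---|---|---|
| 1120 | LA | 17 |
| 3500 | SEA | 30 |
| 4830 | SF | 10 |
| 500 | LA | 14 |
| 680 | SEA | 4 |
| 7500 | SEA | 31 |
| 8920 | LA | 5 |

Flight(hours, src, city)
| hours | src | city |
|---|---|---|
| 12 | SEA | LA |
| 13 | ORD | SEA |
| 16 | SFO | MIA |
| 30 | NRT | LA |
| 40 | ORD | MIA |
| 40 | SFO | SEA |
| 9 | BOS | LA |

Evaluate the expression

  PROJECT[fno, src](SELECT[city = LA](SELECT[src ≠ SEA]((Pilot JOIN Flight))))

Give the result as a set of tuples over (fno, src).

{(14, BOS), (14, NRT), (17, BOS), (17, NRT), (5, BOS), (5, NRT)}

Natural join on city: {(1120, LA, 17, 12, SEA), (1120, LA, 17, 30, NRT), (1120, LA, 17, 9, BOS), (3500, SEA, 30, 13, ORD), (3500, SEA, 30, 40, SFO), (500, LA, 14, 12, SEA), (500, LA, 14, 30, NRT), (500, LA, 14, 9, BOS), (680, SEA, 4, 13, ORD), (680, SEA, 4, 40, SFO), (7500, SEA, 31, 13, ORD), (7500, SEA, 31, 40, SFO), (8920, LA, 5, 12, SEA), (8920, LA, 5, 30, NRT), (8920, LA, 5, 9, BOS)}
σ[src ≠ SEA]: keep tuples satisfying src ≠ SEA → {(1120, LA, 17, 30, NRT), (1120, LA, 17, 9, BOS), (3500, SEA, 30, 13, ORD), (3500, SEA, 30, 40, SFO), (500, LA, 14, 30, NRT), (500, LA, 14, 9, BOS), (680, SEA, 4, 13, ORD), (680, SEA, 4, 40, SFO), (7500, SEA, 31, 13, ORD), (7500, SEA, 31, 40, SFO), (8920, LA, 5, 30, NRT), (8920, LA, 5, 9, BOS)}
σ[city = LA]: keep tuples satisfying city = LA → {(1120, LA, 17, 30, NRT), (1120, LA, 17, 9, BOS), (500, LA, 14, 30, NRT), (500, LA, 14, 9, BOS), (8920, LA, 5, 30, NRT), (8920, LA, 5, 9, BOS)}
Keep only column(s) fno, src: {(14, BOS), (14, NRT), (17, BOS), (17, NRT), (5, BOS), (5, NRT)}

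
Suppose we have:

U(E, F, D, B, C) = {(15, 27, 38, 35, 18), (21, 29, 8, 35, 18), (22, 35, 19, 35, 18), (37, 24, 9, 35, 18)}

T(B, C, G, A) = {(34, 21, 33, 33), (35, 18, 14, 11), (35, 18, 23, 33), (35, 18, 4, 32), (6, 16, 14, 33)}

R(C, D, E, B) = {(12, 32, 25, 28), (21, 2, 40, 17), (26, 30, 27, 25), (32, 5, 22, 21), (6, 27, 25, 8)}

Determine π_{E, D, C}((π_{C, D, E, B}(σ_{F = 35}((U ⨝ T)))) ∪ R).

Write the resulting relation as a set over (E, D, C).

Natural join on B, C: {(15, 27, 38, 35, 18, 14, 11), (15, 27, 38, 35, 18, 23, 33), (15, 27, 38, 35, 18, 4, 32), (21, 29, 8, 35, 18, 14, 11), (21, 29, 8, 35, 18, 23, 33), (21, 29, 8, 35, 18, 4, 32), (22, 35, 19, 35, 18, 14, 11), (22, 35, 19, 35, 18, 23, 33), (22, 35, 19, 35, 18, 4, 32), (37, 24, 9, 35, 18, 14, 11), (37, 24, 9, 35, 18, 23, 33), (37, 24, 9, 35, 18, 4, 32)}
σ[F = 35]: keep tuples satisfying F = 35 → {(22, 35, 19, 35, 18, 14, 11), (22, 35, 19, 35, 18, 23, 33), (22, 35, 19, 35, 18, 4, 32)}
π_{C, D, E, B} gives {(18, 19, 22, 35)} (2 duplicate(s) eliminated).
Set union of the two operands is {(12, 32, 25, 28), (18, 19, 22, 35), (21, 2, 40, 17), (26, 30, 27, 25), (32, 5, 22, 21), (6, 27, 25, 8)}.
π_{E, D, C} gives {(22, 19, 18), (22, 5, 32), (25, 27, 6), (25, 32, 12), (27, 30, 26), (40, 2, 21)}.

{(22, 19, 18), (22, 5, 32), (25, 27, 6), (25, 32, 12), (27, 30, 26), (40, 2, 21)}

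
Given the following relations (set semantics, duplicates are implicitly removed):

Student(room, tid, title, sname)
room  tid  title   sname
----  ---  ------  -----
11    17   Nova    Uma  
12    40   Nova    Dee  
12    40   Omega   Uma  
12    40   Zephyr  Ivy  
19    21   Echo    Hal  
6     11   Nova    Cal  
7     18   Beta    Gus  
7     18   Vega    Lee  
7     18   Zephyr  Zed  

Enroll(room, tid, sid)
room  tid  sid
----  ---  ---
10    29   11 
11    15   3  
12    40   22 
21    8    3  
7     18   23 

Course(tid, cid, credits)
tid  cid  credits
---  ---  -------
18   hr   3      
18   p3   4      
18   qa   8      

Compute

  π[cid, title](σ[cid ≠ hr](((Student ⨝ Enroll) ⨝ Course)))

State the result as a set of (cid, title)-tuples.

Joining Student and Enroll on room, tid yields {(12, 40, Nova, Dee, 22), (12, 40, Omega, Uma, 22), (12, 40, Zephyr, Ivy, 22), (7, 18, Beta, Gus, 23), (7, 18, Vega, Lee, 23), (7, 18, Zephyr, Zed, 23)}.
Joining (Student ⨝ Enroll) and Course on tid yields {(7, 18, Beta, Gus, 23, hr, 3), (7, 18, Beta, Gus, 23, p3, 4), (7, 18, Beta, Gus, 23, qa, 8), (7, 18, Vega, Lee, 23, hr, 3), (7, 18, Vega, Lee, 23, p3, 4), (7, 18, Vega, Lee, 23, qa, 8), (7, 18, Zephyr, Zed, 23, hr, 3), (7, 18, Zephyr, Zed, 23, p3, 4), (7, 18, Zephyr, Zed, 23, qa, 8)}.
σ[cid ≠ hr]: keep tuples satisfying cid ≠ hr → {(7, 18, Beta, Gus, 23, p3, 4), (7, 18, Beta, Gus, 23, qa, 8), (7, 18, Vega, Lee, 23, p3, 4), (7, 18, Vega, Lee, 23, qa, 8), (7, 18, Zephyr, Zed, 23, p3, 4), (7, 18, Zephyr, Zed, 23, qa, 8)}
Projecting to cid, title: {(p3, Beta), (p3, Vega), (p3, Zephyr), (qa, Beta), (qa, Vega), (qa, Zephyr)}

{(p3, Beta), (p3, Vega), (p3, Zephyr), (qa, Beta), (qa, Vega), (qa, Zephyr)}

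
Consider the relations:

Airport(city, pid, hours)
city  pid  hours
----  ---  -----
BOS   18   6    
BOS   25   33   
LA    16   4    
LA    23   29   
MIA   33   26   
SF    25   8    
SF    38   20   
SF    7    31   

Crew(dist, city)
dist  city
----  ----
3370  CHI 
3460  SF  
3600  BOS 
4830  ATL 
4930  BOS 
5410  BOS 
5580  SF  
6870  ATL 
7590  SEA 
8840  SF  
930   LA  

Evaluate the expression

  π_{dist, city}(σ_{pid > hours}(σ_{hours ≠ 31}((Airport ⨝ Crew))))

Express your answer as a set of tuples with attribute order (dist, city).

{(3460, SF), (3600, BOS), (4930, BOS), (5410, BOS), (5580, SF), (8840, SF), (930, LA)}

Airport ⋈ Crew (natural join on city): {(BOS, 18, 6, 3600), (BOS, 18, 6, 4930), (BOS, 18, 6, 5410), (BOS, 25, 33, 3600), (BOS, 25, 33, 4930), (BOS, 25, 33, 5410), (LA, 16, 4, 930), (LA, 23, 29, 930), (SF, 25, 8, 3460), (SF, 25, 8, 5580), (SF, 25, 8, 8840), (SF, 38, 20, 3460), (SF, 38, 20, 5580), (SF, 38, 20, 8840), (SF, 7, 31, 3460), (SF, 7, 31, 5580), (SF, 7, 31, 8840)}
Apply σ_{hours ≠ 31}; surviving tuples: {(BOS, 18, 6, 3600), (BOS, 18, 6, 4930), (BOS, 18, 6, 5410), (BOS, 25, 33, 3600), (BOS, 25, 33, 4930), (BOS, 25, 33, 5410), (LA, 16, 4, 930), (LA, 23, 29, 930), (SF, 25, 8, 3460), (SF, 25, 8, 5580), (SF, 25, 8, 8840), (SF, 38, 20, 3460), (SF, 38, 20, 5580), (SF, 38, 20, 8840)}
Apply σ_{pid > hours}; surviving tuples: {(BOS, 18, 6, 3600), (BOS, 18, 6, 4930), (BOS, 18, 6, 5410), (LA, 16, 4, 930), (SF, 25, 8, 3460), (SF, 25, 8, 5580), (SF, 25, 8, 8840), (SF, 38, 20, 3460), (SF, 38, 20, 5580), (SF, 38, 20, 8840)}
Projecting to dist, city (3 duplicate(s) eliminated): {(3460, SF), (3600, BOS), (4930, BOS), (5410, BOS), (5580, SF), (8840, SF), (930, LA)}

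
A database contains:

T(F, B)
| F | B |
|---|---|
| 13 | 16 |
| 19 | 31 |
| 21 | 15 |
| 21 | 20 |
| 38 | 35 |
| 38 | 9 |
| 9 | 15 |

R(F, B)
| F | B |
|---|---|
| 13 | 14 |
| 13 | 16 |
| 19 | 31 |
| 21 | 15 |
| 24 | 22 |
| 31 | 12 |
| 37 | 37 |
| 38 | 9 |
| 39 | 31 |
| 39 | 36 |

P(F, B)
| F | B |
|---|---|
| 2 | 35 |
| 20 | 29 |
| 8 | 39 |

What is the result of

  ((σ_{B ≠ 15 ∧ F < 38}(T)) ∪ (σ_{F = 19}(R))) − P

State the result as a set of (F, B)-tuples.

{(13, 16), (19, 31), (21, 20)}

Selection B ≠ 15 ∧ F < 38: {(13, 16), (19, 31), (21, 20)}
Selection F = 19: {(19, 31)}
Taking the union: {(13, 16), (19, 31), (21, 20)}
Taking the difference: {(13, 16), (19, 31), (21, 20)}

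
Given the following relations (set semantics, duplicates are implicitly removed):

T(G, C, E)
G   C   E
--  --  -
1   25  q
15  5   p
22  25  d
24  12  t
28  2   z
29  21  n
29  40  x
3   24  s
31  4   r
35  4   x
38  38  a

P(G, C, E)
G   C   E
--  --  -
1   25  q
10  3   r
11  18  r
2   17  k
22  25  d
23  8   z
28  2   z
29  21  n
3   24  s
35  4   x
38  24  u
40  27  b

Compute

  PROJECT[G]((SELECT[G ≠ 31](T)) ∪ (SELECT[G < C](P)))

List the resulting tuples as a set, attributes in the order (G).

{1, 11, 15, 2, 22, 24, 28, 29, 3, 35, 38}

σ[G ≠ 31]: keep tuples satisfying G ≠ 31 → {(1, 25, q), (15, 5, p), (22, 25, d), (24, 12, t), (28, 2, z), (29, 21, n), (29, 40, x), (3, 24, s), (35, 4, x), (38, 38, a)}
σ[G < C]: keep tuples satisfying G < C → {(1, 25, q), (11, 18, r), (2, 17, k), (22, 25, d), (3, 24, s)}
Set union of the two operands is {(1, 25, q), (11, 18, r), (15, 5, p), (2, 17, k), (22, 25, d), (24, 12, t), (28, 2, z), (29, 21, n), (29, 40, x), (3, 24, s), (35, 4, x), (38, 38, a)}.
Projecting to G (1 duplicate(s) eliminated): {1, 11, 15, 2, 22, 24, 28, 29, 3, 35, 38}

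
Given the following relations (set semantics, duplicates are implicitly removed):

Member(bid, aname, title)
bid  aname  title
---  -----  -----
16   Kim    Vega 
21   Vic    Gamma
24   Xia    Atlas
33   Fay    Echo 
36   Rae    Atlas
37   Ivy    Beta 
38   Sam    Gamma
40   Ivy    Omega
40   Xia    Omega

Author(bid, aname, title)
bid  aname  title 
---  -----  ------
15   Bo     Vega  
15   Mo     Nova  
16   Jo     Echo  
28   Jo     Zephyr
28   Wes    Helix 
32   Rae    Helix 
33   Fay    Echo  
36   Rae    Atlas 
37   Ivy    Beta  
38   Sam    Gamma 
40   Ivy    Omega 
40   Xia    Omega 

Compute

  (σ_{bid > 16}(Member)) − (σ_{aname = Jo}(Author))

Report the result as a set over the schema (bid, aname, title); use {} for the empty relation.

Filtering on bid > 16 leaves {(21, Vic, Gamma), (24, Xia, Atlas), (33, Fay, Echo), (36, Rae, Atlas), (37, Ivy, Beta), (38, Sam, Gamma), (40, Ivy, Omega), (40, Xia, Omega)}.
Filtering on aname = Jo leaves {(16, Jo, Echo), (28, Jo, Zephyr)}.
Set difference of the two operands is {(21, Vic, Gamma), (24, Xia, Atlas), (33, Fay, Echo), (36, Rae, Atlas), (37, Ivy, Beta), (38, Sam, Gamma), (40, Ivy, Omega), (40, Xia, Omega)}.

{(21, Vic, Gamma), (24, Xia, Atlas), (33, Fay, Echo), (36, Rae, Atlas), (37, Ivy, Beta), (38, Sam, Gamma), (40, Ivy, Omega), (40, Xia, Omega)}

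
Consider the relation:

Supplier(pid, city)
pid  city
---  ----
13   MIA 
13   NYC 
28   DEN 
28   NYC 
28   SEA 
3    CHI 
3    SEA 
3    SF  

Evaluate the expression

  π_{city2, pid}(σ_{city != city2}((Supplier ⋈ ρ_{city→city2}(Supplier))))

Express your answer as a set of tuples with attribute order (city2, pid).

{(CHI, 3), (DEN, 28), (MIA, 13), (NYC, 13), (NYC, 28), (SEA, 28), (SEA, 3), (SF, 3)}

ρ[city→city2]: schema becomes (pid, city2); tuples unchanged.
Supplier ⋈ ρ_{city→city2}(Supplier) (natural join on pid): {(13, MIA, MIA), (13, MIA, NYC), (13, NYC, MIA), (13, NYC, NYC), (28, DEN, DEN), (28, DEN, NYC), (28, DEN, SEA), (28, NYC, DEN), (28, NYC, NYC), (28, NYC, SEA), (28, SEA, DEN), (28, SEA, NYC), (28, SEA, SEA), (3, CHI, CHI), (3, CHI, SEA), (3, CHI, SF), (3, SEA, CHI), (3, SEA, SEA), (3, SEA, SF), (3, SF, CHI), (3, SF, SEA), (3, SF, SF)}
Selection city != city2: {(13, MIA, NYC), (13, NYC, MIA), (28, DEN, NYC), (28, DEN, SEA), (28, NYC, DEN), (28, NYC, SEA), (28, SEA, DEN), (28, SEA, NYC), (3, CHI, SEA), (3, CHI, SF), (3, SEA, CHI), (3, SEA, SF), (3, SF, CHI), (3, SF, SEA)}
π[city2, pid]: project onto (city2, pid) (6 duplicate(s) eliminated) → {(CHI, 3), (DEN, 28), (MIA, 13), (NYC, 13), (NYC, 28), (SEA, 28), (SEA, 3), (SF, 3)}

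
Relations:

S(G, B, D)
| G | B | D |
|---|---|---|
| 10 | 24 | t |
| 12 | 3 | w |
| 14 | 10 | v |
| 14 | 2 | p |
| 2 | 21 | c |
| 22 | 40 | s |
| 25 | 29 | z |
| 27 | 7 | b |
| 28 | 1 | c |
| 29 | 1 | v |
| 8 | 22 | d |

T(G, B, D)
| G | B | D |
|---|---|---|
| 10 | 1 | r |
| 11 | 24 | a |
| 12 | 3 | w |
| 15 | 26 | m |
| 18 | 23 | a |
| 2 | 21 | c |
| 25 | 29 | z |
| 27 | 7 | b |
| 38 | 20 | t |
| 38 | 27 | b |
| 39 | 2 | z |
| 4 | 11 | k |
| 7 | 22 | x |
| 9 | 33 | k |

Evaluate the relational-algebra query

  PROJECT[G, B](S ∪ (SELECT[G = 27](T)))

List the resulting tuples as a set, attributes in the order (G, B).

{(10, 24), (12, 3), (14, 10), (14, 2), (2, 21), (22, 40), (25, 29), (27, 7), (28, 1), (29, 1), (8, 22)}

Apply σ_{G = 27}; surviving tuples: {(27, 7, b)}
Taking the union: {(10, 24, t), (12, 3, w), (14, 10, v), (14, 2, p), (2, 21, c), (22, 40, s), (25, 29, z), (27, 7, b), (28, 1, c), (29, 1, v), (8, 22, d)}
Projecting to G, B: {(10, 24), (12, 3), (14, 10), (14, 2), (2, 21), (22, 40), (25, 29), (27, 7), (28, 1), (29, 1), (8, 22)}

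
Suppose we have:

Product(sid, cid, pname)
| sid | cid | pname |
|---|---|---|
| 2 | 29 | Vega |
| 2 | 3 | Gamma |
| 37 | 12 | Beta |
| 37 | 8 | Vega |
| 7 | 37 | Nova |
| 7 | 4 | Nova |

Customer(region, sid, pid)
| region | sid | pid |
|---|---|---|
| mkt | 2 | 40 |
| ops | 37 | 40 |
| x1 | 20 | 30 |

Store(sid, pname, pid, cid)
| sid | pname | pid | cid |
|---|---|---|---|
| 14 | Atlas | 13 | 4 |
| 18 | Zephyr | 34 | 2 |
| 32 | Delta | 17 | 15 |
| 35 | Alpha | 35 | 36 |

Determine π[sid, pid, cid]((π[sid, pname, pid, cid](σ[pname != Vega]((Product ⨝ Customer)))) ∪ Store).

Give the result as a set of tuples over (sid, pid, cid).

{(14, 13, 4), (18, 34, 2), (2, 40, 3), (32, 17, 15), (35, 35, 36), (37, 40, 12)}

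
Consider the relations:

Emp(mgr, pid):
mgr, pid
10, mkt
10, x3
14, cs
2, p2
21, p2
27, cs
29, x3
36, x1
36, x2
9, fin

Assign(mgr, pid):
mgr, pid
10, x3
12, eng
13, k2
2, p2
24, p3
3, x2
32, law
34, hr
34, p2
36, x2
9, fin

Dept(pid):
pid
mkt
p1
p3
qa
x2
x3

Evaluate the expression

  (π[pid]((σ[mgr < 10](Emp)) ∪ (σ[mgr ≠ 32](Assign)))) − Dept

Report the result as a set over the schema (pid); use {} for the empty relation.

Apply σ_{mgr < 10}; surviving tuples: {(2, p2), (9, fin)}
Apply σ_{mgr ≠ 32}; surviving tuples: {(10, x3), (12, eng), (13, k2), (2, p2), (24, p3), (3, x2), (34, hr), (34, p2), (36, x2), (9, fin)}
Union: {(2, p2), (9, fin)} with {(10, x3), (12, eng), (13, k2), (2, p2), (24, p3), (3, x2), (34, hr), (34, p2), (36, x2), (9, fin)} → {(10, x3), (12, eng), (13, k2), (2, p2), (24, p3), (3, x2), (34, hr), (34, p2), (36, x2), (9, fin)}
π[pid]: project onto (pid) (2 duplicate(s) eliminated) → {eng, fin, hr, k2, p2, p3, x2, x3}
Difference: {eng, fin, hr, k2, p2, p3, x2, x3} with {mkt, p1, p3, qa, x2, x3} → {eng, fin, hr, k2, p2}

{eng, fin, hr, k2, p2}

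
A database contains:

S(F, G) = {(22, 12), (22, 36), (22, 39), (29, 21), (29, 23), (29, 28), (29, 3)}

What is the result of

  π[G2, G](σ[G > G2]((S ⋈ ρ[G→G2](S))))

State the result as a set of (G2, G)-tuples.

{(12, 36), (12, 39), (21, 23), (21, 28), (23, 28), (3, 21), (3, 23), (3, 28), (36, 39)}

ρ[G→G2]: schema becomes (F, G2); tuples unchanged.
Joining S and ρ[G→G2](S) on F yields {(22, 12, 12), (22, 12, 36), (22, 12, 39), (22, 36, 12), (22, 36, 36), (22, 36, 39), (22, 39, 12), (22, 39, 36), (22, 39, 39), (29, 21, 21), (29, 21, 23), (29, 21, 28), (29, 21, 3), (29, 23, 21), (29, 23, 23), (29, 23, 28), (29, 23, 3), (29, 28, 21), (29, 28, 23), (29, 28, 28), (29, 28, 3), (29, 3, 21), (29, 3, 23), (29, 3, 28), (29, 3, 3)}.
σ[G > G2]: keep tuples satisfying G > G2 → {(22, 36, 12), (22, 39, 12), (22, 39, 36), (29, 21, 3), (29, 23, 21), (29, 23, 3), (29, 28, 21), (29, 28, 23), (29, 28, 3)}
π_{G2, G} gives {(12, 36), (12, 39), (21, 23), (21, 28), (23, 28), (3, 21), (3, 23), (3, 28), (36, 39)}.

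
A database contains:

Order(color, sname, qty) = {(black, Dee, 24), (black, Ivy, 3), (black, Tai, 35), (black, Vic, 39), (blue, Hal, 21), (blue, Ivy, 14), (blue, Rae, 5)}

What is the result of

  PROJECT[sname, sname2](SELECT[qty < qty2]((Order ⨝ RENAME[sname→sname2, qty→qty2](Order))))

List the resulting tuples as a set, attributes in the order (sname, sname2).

{(Dee, Tai), (Dee, Vic), (Ivy, Dee), (Ivy, Hal), (Ivy, Tai), (Ivy, Vic), (Rae, Hal), (Rae, Ivy), (Tai, Vic)}

ρ[sname→sname2, qty→qty2]: schema becomes (color, sname2, qty2); tuples unchanged.
Joining Order and RENAME[sname→sname2, qty→qty2](Order) on color yields {(black, Dee, 24, Dee, 24), (black, Dee, 24, Ivy, 3), (black, Dee, 24, Tai, 35), (black, Dee, 24, Vic, 39), (black, Ivy, 3, Dee, 24), (black, Ivy, 3, Ivy, 3), (black, Ivy, 3, Tai, 35), (black, Ivy, 3, Vic, 39), (black, Tai, 35, Dee, 24), (black, Tai, 35, Ivy, 3), (black, Tai, 35, Tai, 35), (black, Tai, 35, Vic, 39), (black, Vic, 39, Dee, 24), (black, Vic, 39, Ivy, 3), (black, Vic, 39, Tai, 35), (black, Vic, 39, Vic, 39), (blue, Hal, 21, Hal, 21), (blue, Hal, 21, Ivy, 14), (blue, Hal, 21, Rae, 5), (blue, Ivy, 14, Hal, 21), (blue, Ivy, 14, Ivy, 14), (blue, Ivy, 14, Rae, 5), (blue, Rae, 5, Hal, 21), (blue, Rae, 5, Ivy, 14), (blue, Rae, 5, Rae, 5)}.
Apply σ_{qty < qty2}; surviving tuples: {(black, Dee, 24, Tai, 35), (black, Dee, 24, Vic, 39), (black, Ivy, 3, Dee, 24), (black, Ivy, 3, Tai, 35), (black, Ivy, 3, Vic, 39), (black, Tai, 35, Vic, 39), (blue, Ivy, 14, Hal, 21), (blue, Rae, 5, Hal, 21), (blue, Rae, 5, Ivy, 14)}
π_{sname, sname2} gives {(Dee, Tai), (Dee, Vic), (Ivy, Dee), (Ivy, Hal), (Ivy, Tai), (Ivy, Vic), (Rae, Hal), (Rae, Ivy), (Tai, Vic)}.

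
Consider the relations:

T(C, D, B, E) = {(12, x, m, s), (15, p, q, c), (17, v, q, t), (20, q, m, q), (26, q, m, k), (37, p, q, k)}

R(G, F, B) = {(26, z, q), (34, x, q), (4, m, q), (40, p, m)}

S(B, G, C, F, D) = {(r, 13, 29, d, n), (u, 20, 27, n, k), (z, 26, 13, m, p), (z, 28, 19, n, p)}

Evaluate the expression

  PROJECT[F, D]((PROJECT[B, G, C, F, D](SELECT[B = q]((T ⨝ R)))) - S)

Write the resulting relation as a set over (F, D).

Joining T and R on B yields {(12, x, m, s, 40, p), (15, p, q, c, 26, z), (15, p, q, c, 34, x), (15, p, q, c, 4, m), (17, v, q, t, 26, z), (17, v, q, t, 34, x), (17, v, q, t, 4, m), (20, q, m, q, 40, p), (26, q, m, k, 40, p), (37, p, q, k, 26, z), (37, p, q, k, 34, x), (37, p, q, k, 4, m)}.
Filtering on B = q leaves {(15, p, q, c, 26, z), (15, p, q, c, 34, x), (15, p, q, c, 4, m), (17, v, q, t, 26, z), (17, v, q, t, 34, x), (17, v, q, t, 4, m), (37, p, q, k, 26, z), (37, p, q, k, 34, x), (37, p, q, k, 4, m)}.
π[B, G, C, F, D]: project onto (B, G, C, F, D) → {(q, 26, 15, z, p), (q, 26, 17, z, v), (q, 26, 37, z, p), (q, 34, 15, x, p), (q, 34, 17, x, v), (q, 34, 37, x, p), (q, 4, 15, m, p), (q, 4, 17, m, v), (q, 4, 37, m, p)}
Difference: {(q, 26, 15, z, p), (q, 26, 17, z, v), (q, 26, 37, z, p), (q, 34, 15, x, p), (q, 34, 17, x, v), (q, 34, 37, x, p), (q, 4, 15, m, p), (q, 4, 17, m, v), (q, 4, 37, m, p)} with {(r, 13, 29, d, n), (u, 20, 27, n, k), (z, 26, 13, m, p), (z, 28, 19, n, p)} → {(q, 26, 15, z, p), (q, 26, 17, z, v), (q, 26, 37, z, p), (q, 34, 15, x, p), (q, 34, 17, x, v), (q, 34, 37, x, p), (q, 4, 15, m, p), (q, 4, 17, m, v), (q, 4, 37, m, p)}
π[F, D]: project onto (F, D) (3 duplicate(s) eliminated) → {(m, p), (m, v), (x, p), (x, v), (z, p), (z, v)}

{(m, p), (m, v), (x, p), (x, v), (z, p), (z, v)}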